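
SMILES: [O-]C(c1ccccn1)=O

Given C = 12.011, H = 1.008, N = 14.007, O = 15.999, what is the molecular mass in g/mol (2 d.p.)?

Molecular formula: C6H4NO2-.
M = 6×12.011 + 4×1.008 + 1×14.007 + 2×15.999 = 122.10 g/mol.

122.10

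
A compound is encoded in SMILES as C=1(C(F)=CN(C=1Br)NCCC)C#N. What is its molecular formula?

Heavy atoms from the SMILES: 1 Br, 8 C, 1 F, 3 N.
Implicit hydrogens by atom environment:
  3 × C (aromatic): no H
  2 × C: 2 H each → 4
  1 × Br: no H
  1 × C: 3 H
  1 × C (aromatic): 1 H
  1 × C: no H
  1 × F: no H
  1 × N: 1 H
  1 × N (aromatic): no H
  1 × N: no H
  Total hydrogens = 9.
Molecular formula: C8H9BrFN3

C8H9BrFN3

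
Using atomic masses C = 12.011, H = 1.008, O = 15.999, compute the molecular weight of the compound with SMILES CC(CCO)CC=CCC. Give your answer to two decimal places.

Molecular formula: C9H18O.
M = 9×12.011 + 18×1.008 + 1×15.999 = 142.24 g/mol.

142.24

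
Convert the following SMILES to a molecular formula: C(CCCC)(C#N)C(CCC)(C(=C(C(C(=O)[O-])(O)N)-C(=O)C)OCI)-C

Heavy atoms from the SMILES: 18 C, 1 I, 2 N, 5 O.
Implicit hydrogens by atom environment:
  7 × C: no H
  6 × C: 2 H each → 12
  4 × C: 3 H each → 12
  3 × O: no H
  1 × C: 1 H
  1 × I: no H
  1 × N: 2 H
  1 × N: no H
  1 × O: 1 H
  1 × O (charge -1): no H
  Total hydrogens = 28.
Net charge -1.
Molecular formula: C18H28IN2O5-

C18H28IN2O5-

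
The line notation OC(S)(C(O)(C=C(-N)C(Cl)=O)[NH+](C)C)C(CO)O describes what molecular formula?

C9H18ClN2O5S+

Heavy atoms from the SMILES: 9 C, 1 Cl, 2 N, 5 O, 1 S.
Implicit hydrogens by atom environment:
  4 × C: no H
  4 × O: 1 H each → 4
  2 × C: 3 H each → 6
  2 × C: 1 H each → 2
  1 × C: 2 H
  1 × Cl: no H
  1 × N: 2 H
  1 × N (charge +1): 1 H
  1 × O: no H
  1 × S: 1 H
  Total hydrogens = 18.
Net charge +1.
Molecular formula: C9H18ClN2O5S+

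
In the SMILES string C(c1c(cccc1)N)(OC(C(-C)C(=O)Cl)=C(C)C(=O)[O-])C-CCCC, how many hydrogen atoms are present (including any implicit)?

25

Hydrogens are implicit in SMILES; fill each atom to its normal valence:
  4 × C: 2 H each → 8
  4 × C (aromatic): 1 H each → 4
  4 × C: no H
  3 × C: 3 H each → 9
  3 × O: no H
  2 × C: 1 H each → 2
  2 × C (aromatic): no H
  1 × Cl: no H
  1 × N: 2 H
  1 × O (charge -1): no H
  Total hydrogens = 25.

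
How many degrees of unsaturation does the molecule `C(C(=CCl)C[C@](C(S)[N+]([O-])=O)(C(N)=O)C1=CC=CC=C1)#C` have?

9

Molecular formula from the SMILES: C14H13ClN2O3S.
DoU = (2C + 2 + N − H − X)/2 = (2·14 + 2 + 2 − 13 − 1)/2 = 18/2 = 9.
(Structurally: 1 ring(s) + 8 π bond(s) = 9.)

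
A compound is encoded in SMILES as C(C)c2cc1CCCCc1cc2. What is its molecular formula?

C12H16

Heavy atoms from the SMILES: 12 C.
Implicit hydrogens by atom environment:
  5 × C: 2 H each → 10
  3 × C (aromatic): 1 H each → 3
  3 × C (aromatic): no H
  1 × C: 3 H
  Total hydrogens = 16.
Molecular formula: C12H16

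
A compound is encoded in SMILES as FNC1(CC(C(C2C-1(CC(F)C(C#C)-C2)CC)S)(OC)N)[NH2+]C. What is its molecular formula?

C16H28F2N3OS+

Heavy atoms from the SMILES: 16 C, 2 F, 3 N, 1 O, 1 S.
Implicit hydrogens by atom environment:
  5 × C: 1 H each → 5
  4 × C: 2 H each → 8
  4 × C: no H
  3 × C: 3 H each → 9
  2 × F: no H
  1 × N (charge +1): 2 H
  1 × N: 2 H
  1 × N: 1 H
  1 × O: no H
  1 × S: 1 H
  Total hydrogens = 28.
Net charge +1.
Molecular formula: C16H28F2N3OS+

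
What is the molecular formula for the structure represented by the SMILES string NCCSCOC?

Heavy atoms from the SMILES: 4 C, 1 N, 1 O, 1 S.
Implicit hydrogens by atom environment:
  3 × C: 2 H each → 6
  1 × C: 3 H
  1 × N: 2 H
  1 × O: no H
  1 × S: no H
  Total hydrogens = 11.
Molecular formula: C4H11NOS

C4H11NOS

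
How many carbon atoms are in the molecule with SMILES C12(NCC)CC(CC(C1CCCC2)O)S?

The symbol for carbon appears 12 times in the SMILES.

12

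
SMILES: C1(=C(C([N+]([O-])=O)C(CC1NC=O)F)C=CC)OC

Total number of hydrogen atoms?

Hydrogens are implicit in SMILES; fill each atom to its normal valence:
  6 × C: 1 H each → 6
  3 × O: no H
  2 × C: 3 H each → 6
  2 × C: no H
  1 × C: 2 H
  1 × F: no H
  1 × N: 1 H
  1 × N (charge +1): no H
  1 × O (charge -1): no H
  Total hydrogens = 15.

15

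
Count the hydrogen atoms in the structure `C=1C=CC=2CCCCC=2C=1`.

Hydrogens are implicit in SMILES; fill each atom to its normal valence:
  4 × C: 2 H each → 8
  4 × C (aromatic): 1 H each → 4
  2 × C (aromatic): no H
  Total hydrogens = 12.

12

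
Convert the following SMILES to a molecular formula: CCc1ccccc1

Heavy atoms from the SMILES: 8 C.
Implicit hydrogens by atom environment:
  5 × C (aromatic): 1 H each → 5
  1 × C: 3 H
  1 × C: 2 H
  1 × C (aromatic): no H
  Total hydrogens = 10.
Molecular formula: C8H10

C8H10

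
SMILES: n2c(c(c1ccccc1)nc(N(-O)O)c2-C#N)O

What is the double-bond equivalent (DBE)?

10

Molecular formula from the SMILES: C11H8N4O3.
DoU = (2C + 2 + N − H − X)/2 = (2·11 + 2 + 4 − 8 − 0)/2 = 20/2 = 10.
(Structurally: 2 ring(s) + 8 π bond(s) = 10.)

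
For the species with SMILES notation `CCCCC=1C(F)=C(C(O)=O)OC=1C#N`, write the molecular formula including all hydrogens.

Heavy atoms from the SMILES: 10 C, 1 F, 1 N, 3 O.
Implicit hydrogens by atom environment:
  4 × C (aromatic): no H
  3 × C: 2 H each → 6
  2 × C: no H
  1 × C: 3 H
  1 × F: no H
  1 × N: no H
  1 × O: 1 H
  1 × O (aromatic): no H
  1 × O: no H
  Total hydrogens = 10.
Molecular formula: C10H10FNO3

C10H10FNO3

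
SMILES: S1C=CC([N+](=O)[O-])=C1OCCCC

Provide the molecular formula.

Heavy atoms from the SMILES: 8 C, 1 N, 3 O, 1 S.
Implicit hydrogens by atom environment:
  3 × C: 2 H each → 6
  2 × C (aromatic): 1 H each → 2
  2 × C (aromatic): no H
  2 × O: no H
  1 × C: 3 H
  1 × N (charge +1): no H
  1 × O (charge -1): no H
  1 × S (aromatic): no H
  Total hydrogens = 11.
Molecular formula: C8H11NO3S

C8H11NO3S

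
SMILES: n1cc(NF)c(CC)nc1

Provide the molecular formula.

Heavy atoms from the SMILES: 6 C, 1 F, 3 N.
Implicit hydrogens by atom environment:
  2 × C (aromatic): 1 H each → 2
  2 × C (aromatic): no H
  2 × N (aromatic): no H
  1 × C: 3 H
  1 × C: 2 H
  1 × F: no H
  1 × N: 1 H
  Total hydrogens = 8.
Molecular formula: C6H8FN3

C6H8FN3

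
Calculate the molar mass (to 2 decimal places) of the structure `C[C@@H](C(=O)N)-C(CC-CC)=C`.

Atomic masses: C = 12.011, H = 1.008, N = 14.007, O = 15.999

Molecular formula: C9H17NO.
M = 9×12.011 + 17×1.008 + 1×14.007 + 1×15.999 = 155.24 g/mol.

155.24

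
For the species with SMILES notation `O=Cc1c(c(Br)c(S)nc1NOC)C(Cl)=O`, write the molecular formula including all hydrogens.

C8H6BrClN2O3S

Heavy atoms from the SMILES: 1 Br, 8 C, 1 Cl, 2 N, 3 O, 1 S.
Implicit hydrogens by atom environment:
  5 × C (aromatic): no H
  3 × O: no H
  1 × Br: no H
  1 × C: 3 H
  1 × C: 1 H
  1 × C: no H
  1 × Cl: no H
  1 × N: 1 H
  1 × N (aromatic): no H
  1 × S: 1 H
  Total hydrogens = 6.
Molecular formula: C8H6BrClN2O3S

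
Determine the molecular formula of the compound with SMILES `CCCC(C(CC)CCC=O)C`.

C11H22O

Heavy atoms from the SMILES: 11 C, 1 O.
Implicit hydrogens by atom environment:
  5 × C: 2 H each → 10
  3 × C: 3 H each → 9
  3 × C: 1 H each → 3
  1 × O: no H
  Total hydrogens = 22.
Molecular formula: C11H22O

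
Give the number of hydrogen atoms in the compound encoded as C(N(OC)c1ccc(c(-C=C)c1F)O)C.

14

Hydrogens are implicit in SMILES; fill each atom to its normal valence:
  4 × C (aromatic): no H
  2 × C: 3 H each → 6
  2 × C: 2 H each → 4
  2 × C (aromatic): 1 H each → 2
  1 × C: 1 H
  1 × F: no H
  1 × N: no H
  1 × O: 1 H
  1 × O: no H
  Total hydrogens = 14.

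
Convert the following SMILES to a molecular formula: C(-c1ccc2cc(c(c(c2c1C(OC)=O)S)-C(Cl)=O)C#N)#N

C15H7ClN2O3S

Heavy atoms from the SMILES: 15 C, 1 Cl, 2 N, 3 O, 1 S.
Implicit hydrogens by atom environment:
  7 × C (aromatic): no H
  4 × C: no H
  3 × C (aromatic): 1 H each → 3
  3 × O: no H
  2 × N: no H
  1 × C: 3 H
  1 × Cl: no H
  1 × S: 1 H
  Total hydrogens = 7.
Molecular formula: C15H7ClN2O3S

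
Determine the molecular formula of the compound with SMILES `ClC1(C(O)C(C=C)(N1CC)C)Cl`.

C8H13Cl2NO

Heavy atoms from the SMILES: 8 C, 2 Cl, 1 N, 1 O.
Implicit hydrogens by atom environment:
  2 × C: 3 H each → 6
  2 × C: 2 H each → 4
  2 × C: 1 H each → 2
  2 × C: no H
  2 × Cl: no H
  1 × N: no H
  1 × O: 1 H
  Total hydrogens = 13.
Molecular formula: C8H13Cl2NO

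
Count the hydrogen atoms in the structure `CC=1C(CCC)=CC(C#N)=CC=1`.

Hydrogens are implicit in SMILES; fill each atom to its normal valence:
  3 × C (aromatic): 1 H each → 3
  3 × C (aromatic): no H
  2 × C: 3 H each → 6
  2 × C: 2 H each → 4
  1 × C: no H
  1 × N: no H
  Total hydrogens = 13.

13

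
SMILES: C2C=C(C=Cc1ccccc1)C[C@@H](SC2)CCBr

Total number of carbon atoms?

The symbol for carbon appears 16 times in the SMILES. Lowercase c denotes aromatic carbon and counts toward C.

16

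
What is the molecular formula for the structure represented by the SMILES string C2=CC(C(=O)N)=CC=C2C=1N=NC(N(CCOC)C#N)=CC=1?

C15H15N5O2

Heavy atoms from the SMILES: 15 C, 5 N, 2 O.
Implicit hydrogens by atom environment:
  6 × C (aromatic): 1 H each → 6
  4 × C (aromatic): no H
  2 × C: 2 H each → 4
  2 × C: no H
  2 × N (aromatic): no H
  2 × N: no H
  2 × O: no H
  1 × C: 3 H
  1 × N: 2 H
  Total hydrogens = 15.
Molecular formula: C15H15N5O2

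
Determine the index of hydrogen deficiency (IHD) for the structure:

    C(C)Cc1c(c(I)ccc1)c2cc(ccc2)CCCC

Molecular formula from the SMILES: C19H23I.
DoU = (2C + 2 + N − H − X)/2 = (2·19 + 2 + 0 − 23 − 1)/2 = 16/2 = 8.
(Structurally: 2 ring(s) + 6 π bond(s) = 8.)

8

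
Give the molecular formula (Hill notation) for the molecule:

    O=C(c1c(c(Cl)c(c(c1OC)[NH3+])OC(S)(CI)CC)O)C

C13H18ClINO4S+

Heavy atoms from the SMILES: 13 C, 1 Cl, 1 I, 1 N, 4 O, 1 S.
Implicit hydrogens by atom environment:
  6 × C (aromatic): no H
  3 × C: 3 H each → 9
  3 × O: no H
  2 × C: 2 H each → 4
  2 × C: no H
  1 × Cl: no H
  1 × I: no H
  1 × N (charge +1): 3 H
  1 × O: 1 H
  1 × S: 1 H
  Total hydrogens = 18.
Net charge +1.
Molecular formula: C13H18ClINO4S+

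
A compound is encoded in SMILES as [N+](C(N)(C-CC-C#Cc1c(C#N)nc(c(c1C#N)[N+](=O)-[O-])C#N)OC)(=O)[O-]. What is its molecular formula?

Heavy atoms from the SMILES: 15 C, 7 N, 5 O.
Implicit hydrogens by atom environment:
  6 × C: no H
  5 × C (aromatic): no H
  3 × C: 2 H each → 6
  3 × N: no H
  3 × O: no H
  2 × N (charge +1): no H
  2 × O (charge -1): no H
  1 × C: 3 H
  1 × N: 2 H
  1 × N (aromatic): no H
  Total hydrogens = 11.
Molecular formula: C15H11N7O5

C15H11N7O5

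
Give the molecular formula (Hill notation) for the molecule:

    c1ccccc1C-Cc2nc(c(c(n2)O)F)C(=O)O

Heavy atoms from the SMILES: 13 C, 1 F, 2 N, 3 O.
Implicit hydrogens by atom environment:
  5 × C (aromatic): 1 H each → 5
  5 × C (aromatic): no H
  2 × C: 2 H each → 4
  2 × N (aromatic): no H
  2 × O: 1 H each → 2
  1 × C: no H
  1 × F: no H
  1 × O: no H
  Total hydrogens = 11.
Molecular formula: C13H11FN2O3

C13H11FN2O3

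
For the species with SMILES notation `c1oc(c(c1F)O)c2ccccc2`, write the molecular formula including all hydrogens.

Heavy atoms from the SMILES: 10 C, 1 F, 2 O.
Implicit hydrogens by atom environment:
  6 × C (aromatic): 1 H each → 6
  4 × C (aromatic): no H
  1 × F: no H
  1 × O: 1 H
  1 × O (aromatic): no H
  Total hydrogens = 7.
Molecular formula: C10H7FO2

C10H7FO2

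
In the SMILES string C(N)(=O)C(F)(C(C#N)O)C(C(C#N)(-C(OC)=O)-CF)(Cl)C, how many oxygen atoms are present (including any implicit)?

The symbol for oxygen appears 4 times in the SMILES.

4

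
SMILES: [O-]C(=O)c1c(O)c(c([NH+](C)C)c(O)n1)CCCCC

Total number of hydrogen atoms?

Hydrogens are implicit in SMILES; fill each atom to its normal valence:
  5 × C (aromatic): no H
  4 × C: 2 H each → 8
  3 × C: 3 H each → 9
  2 × O: 1 H each → 2
  1 × C: no H
  1 × N (charge +1): 1 H
  1 × N (aromatic): no H
  1 × O: no H
  1 × O (charge -1): no H
  Total hydrogens = 20.

20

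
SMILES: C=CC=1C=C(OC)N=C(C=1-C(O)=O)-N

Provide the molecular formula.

C9H10N2O3

Heavy atoms from the SMILES: 9 C, 2 N, 3 O.
Implicit hydrogens by atom environment:
  4 × C (aromatic): no H
  2 × O: no H
  1 × C: 3 H
  1 × C: 2 H
  1 × C (aromatic): 1 H
  1 × C: 1 H
  1 × C: no H
  1 × N: 2 H
  1 × N (aromatic): no H
  1 × O: 1 H
  Total hydrogens = 10.
Molecular formula: C9H10N2O3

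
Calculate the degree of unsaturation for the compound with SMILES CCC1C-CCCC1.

1

Molecular formula from the SMILES: C8H16.
DoU = (2C + 2 + N − H − X)/2 = (2·8 + 2 + 0 − 16 − 0)/2 = 2/2 = 1.
(Structurally: 1 ring(s) + 0 π bond(s) = 1.)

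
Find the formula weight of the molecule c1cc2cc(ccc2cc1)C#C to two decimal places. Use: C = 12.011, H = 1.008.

152.20

Molecular formula: C12H8.
M = 12×12.011 + 8×1.008 = 152.20 g/mol.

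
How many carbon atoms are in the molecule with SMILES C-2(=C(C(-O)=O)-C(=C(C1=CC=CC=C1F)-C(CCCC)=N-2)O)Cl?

The symbol for carbon appears 16 times in the SMILES. (Cl is a single chlorine, not C + l.)

16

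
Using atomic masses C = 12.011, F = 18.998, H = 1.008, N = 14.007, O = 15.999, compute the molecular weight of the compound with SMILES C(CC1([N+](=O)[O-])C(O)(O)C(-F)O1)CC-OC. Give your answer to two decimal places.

Molecular formula: C8H14FNO6.
M = 8×12.011 + 1×18.998 + 14×1.008 + 1×14.007 + 6×15.999 = 239.20 g/mol.

239.20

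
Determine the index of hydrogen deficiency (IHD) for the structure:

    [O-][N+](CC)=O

1

Molecular formula from the SMILES: C2H5NO2.
DoU = (2C + 2 + N − H − X)/2 = (2·2 + 2 + 1 − 5 − 0)/2 = 2/2 = 1.
(Structurally: 0 ring(s) + 1 π bond(s) = 1.)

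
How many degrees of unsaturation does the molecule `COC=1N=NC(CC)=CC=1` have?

4

Molecular formula from the SMILES: C7H10N2O.
DoU = (2C + 2 + N − H − X)/2 = (2·7 + 2 + 2 − 10 − 0)/2 = 8/2 = 4.
(Structurally: 1 ring(s) + 3 π bond(s) = 4.)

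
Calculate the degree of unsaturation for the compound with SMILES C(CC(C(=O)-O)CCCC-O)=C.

Molecular formula from the SMILES: C9H16O3.
DoU = (2C + 2 + N − H − X)/2 = (2·9 + 2 + 0 − 16 − 0)/2 = 4/2 = 2.
(Structurally: 0 ring(s) + 2 π bond(s) = 2.)

2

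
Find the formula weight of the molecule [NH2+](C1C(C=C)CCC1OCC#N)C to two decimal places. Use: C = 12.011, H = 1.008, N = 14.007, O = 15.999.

Molecular formula: C10H17N2O+.
M = 10×12.011 + 17×1.008 + 2×14.007 + 1×15.999 = 181.26 g/mol.

181.26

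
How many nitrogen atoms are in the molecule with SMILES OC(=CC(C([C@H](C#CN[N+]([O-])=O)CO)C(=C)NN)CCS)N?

5

The symbol for nitrogen appears 5 times in the SMILES.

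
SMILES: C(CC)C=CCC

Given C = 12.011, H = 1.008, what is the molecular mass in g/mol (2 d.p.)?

Molecular formula: C7H14.
M = 7×12.011 + 14×1.008 = 98.19 g/mol.

98.19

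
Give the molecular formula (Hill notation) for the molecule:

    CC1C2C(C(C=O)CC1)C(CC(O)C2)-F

Heavy atoms from the SMILES: 12 C, 1 F, 2 O.
Implicit hydrogens by atom environment:
  7 × C: 1 H each → 7
  4 × C: 2 H each → 8
  1 × C: 3 H
  1 × F: no H
  1 × O: 1 H
  1 × O: no H
  Total hydrogens = 19.
Molecular formula: C12H19FO2

C12H19FO2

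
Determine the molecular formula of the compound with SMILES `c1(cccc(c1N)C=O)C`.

C8H9NO

Heavy atoms from the SMILES: 8 C, 1 N, 1 O.
Implicit hydrogens by atom environment:
  3 × C (aromatic): 1 H each → 3
  3 × C (aromatic): no H
  1 × C: 3 H
  1 × C: 1 H
  1 × N: 2 H
  1 × O: no H
  Total hydrogens = 9.
Molecular formula: C8H9NO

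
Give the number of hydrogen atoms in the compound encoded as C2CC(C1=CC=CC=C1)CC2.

14

Hydrogens are implicit in SMILES; fill each atom to its normal valence:
  5 × C (aromatic): 1 H each → 5
  4 × C: 2 H each → 8
  1 × C: 1 H
  1 × C (aromatic): no H
  Total hydrogens = 14.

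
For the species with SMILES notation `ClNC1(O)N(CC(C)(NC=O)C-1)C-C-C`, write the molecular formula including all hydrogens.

Heavy atoms from the SMILES: 9 C, 1 Cl, 3 N, 2 O.
Implicit hydrogens by atom environment:
  4 × C: 2 H each → 8
  2 × C: 3 H each → 6
  2 × C: no H
  2 × N: 1 H each → 2
  1 × C: 1 H
  1 × Cl: no H
  1 × N: no H
  1 × O: 1 H
  1 × O: no H
  Total hydrogens = 18.
Molecular formula: C9H18ClN3O2

C9H18ClN3O2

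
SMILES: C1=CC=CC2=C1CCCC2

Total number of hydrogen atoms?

Hydrogens are implicit in SMILES; fill each atom to its normal valence:
  4 × C: 2 H each → 8
  4 × C (aromatic): 1 H each → 4
  2 × C (aromatic): no H
  Total hydrogens = 12.

12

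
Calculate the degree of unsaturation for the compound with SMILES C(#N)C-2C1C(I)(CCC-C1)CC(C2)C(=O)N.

5

Molecular formula from the SMILES: C12H17IN2O.
DoU = (2C + 2 + N − H − X)/2 = (2·12 + 2 + 2 − 17 − 1)/2 = 10/2 = 5.
(Structurally: 2 ring(s) + 3 π bond(s) = 5.)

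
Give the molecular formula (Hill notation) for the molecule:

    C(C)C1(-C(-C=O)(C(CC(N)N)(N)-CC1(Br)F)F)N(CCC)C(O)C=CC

Heavy atoms from the SMILES: 1 Br, 17 C, 2 F, 4 N, 2 O.
Implicit hydrogens by atom environment:
  5 × C: 2 H each → 10
  5 × C: 1 H each → 5
  4 × C: no H
  3 × C: 3 H each → 9
  3 × N: 2 H each → 6
  2 × F: no H
  1 × Br: no H
  1 × N: no H
  1 × O: 1 H
  1 × O: no H
  Total hydrogens = 31.
Molecular formula: C17H31BrF2N4O2

C17H31BrF2N4O2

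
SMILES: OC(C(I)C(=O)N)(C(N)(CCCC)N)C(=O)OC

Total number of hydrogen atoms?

Hydrogens are implicit in SMILES; fill each atom to its normal valence:
  4 × C: no H
  3 × C: 2 H each → 6
  3 × N: 2 H each → 6
  3 × O: no H
  2 × C: 3 H each → 6
  1 × C: 1 H
  1 × I: no H
  1 × O: 1 H
  Total hydrogens = 20.

20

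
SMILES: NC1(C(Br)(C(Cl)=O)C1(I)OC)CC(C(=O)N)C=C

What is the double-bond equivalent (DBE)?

Molecular formula from the SMILES: C10H13BrClIN2O3.
DoU = (2C + 2 + N − H − X)/2 = (2·10 + 2 + 2 − 13 − 3)/2 = 8/2 = 4.
(Structurally: 1 ring(s) + 3 π bond(s) = 4.)

4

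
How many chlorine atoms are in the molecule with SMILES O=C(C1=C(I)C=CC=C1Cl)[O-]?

1

The symbol for chlorine appears 1 time in the SMILES.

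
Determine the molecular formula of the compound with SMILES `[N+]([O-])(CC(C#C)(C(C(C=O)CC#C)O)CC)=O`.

Heavy atoms from the SMILES: 12 C, 1 N, 4 O.
Implicit hydrogens by atom environment:
  5 × C: 1 H each → 5
  3 × C: 2 H each → 6
  3 × C: no H
  2 × O: no H
  1 × C: 3 H
  1 × N (charge +1): no H
  1 × O: 1 H
  1 × O (charge -1): no H
  Total hydrogens = 15.
Molecular formula: C12H15NO4

C12H15NO4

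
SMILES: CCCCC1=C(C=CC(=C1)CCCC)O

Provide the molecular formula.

C14H22O

Heavy atoms from the SMILES: 14 C, 1 O.
Implicit hydrogens by atom environment:
  6 × C: 2 H each → 12
  3 × C (aromatic): 1 H each → 3
  3 × C (aromatic): no H
  2 × C: 3 H each → 6
  1 × O: 1 H
  Total hydrogens = 22.
Molecular formula: C14H22O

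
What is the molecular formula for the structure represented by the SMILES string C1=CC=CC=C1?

C6H6

Heavy atoms from the SMILES: 6 C.
Implicit hydrogens by atom environment:
  6 × C (aromatic): 1 H each → 6
  Total hydrogens = 6.
Molecular formula: C6H6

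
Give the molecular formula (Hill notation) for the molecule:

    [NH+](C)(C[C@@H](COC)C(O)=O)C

Heavy atoms from the SMILES: 7 C, 1 N, 3 O.
Implicit hydrogens by atom environment:
  3 × C: 3 H each → 9
  2 × C: 2 H each → 4
  2 × O: no H
  1 × C: 1 H
  1 × C: no H
  1 × N (charge +1): 1 H
  1 × O: 1 H
  Total hydrogens = 16.
Net charge +1.
Molecular formula: C7H16NO3+

C7H16NO3+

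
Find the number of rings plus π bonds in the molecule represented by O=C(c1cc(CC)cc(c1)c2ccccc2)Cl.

9

Molecular formula from the SMILES: C15H13ClO.
DoU = (2C + 2 + N − H − X)/2 = (2·15 + 2 + 0 − 13 − 1)/2 = 18/2 = 9.
(Structurally: 2 ring(s) + 7 π bond(s) = 9.)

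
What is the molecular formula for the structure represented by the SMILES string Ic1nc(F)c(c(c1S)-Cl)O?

Heavy atoms from the SMILES: 5 C, 1 Cl, 1 F, 1 I, 1 N, 1 O, 1 S.
Implicit hydrogens by atom environment:
  5 × C (aromatic): no H
  1 × Cl: no H
  1 × F: no H
  1 × I: no H
  1 × N (aromatic): no H
  1 × O: 1 H
  1 × S: 1 H
  Total hydrogens = 2.
Molecular formula: C5H2ClFINOS

C5H2ClFINOS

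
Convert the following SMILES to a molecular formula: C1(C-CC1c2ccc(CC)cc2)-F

Heavy atoms from the SMILES: 12 C, 1 F.
Implicit hydrogens by atom environment:
  4 × C (aromatic): 1 H each → 4
  3 × C: 2 H each → 6
  2 × C: 1 H each → 2
  2 × C (aromatic): no H
  1 × C: 3 H
  1 × F: no H
  Total hydrogens = 15.
Molecular formula: C12H15F

C12H15F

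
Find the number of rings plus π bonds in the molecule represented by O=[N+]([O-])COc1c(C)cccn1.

Molecular formula from the SMILES: C7H8N2O3.
DoU = (2C + 2 + N − H − X)/2 = (2·7 + 2 + 2 − 8 − 0)/2 = 10/2 = 5.
(Structurally: 1 ring(s) + 4 π bond(s) = 5.)

5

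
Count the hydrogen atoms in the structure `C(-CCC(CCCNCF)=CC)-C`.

Hydrogens are implicit in SMILES; fill each atom to its normal valence:
  7 × C: 2 H each → 14
  2 × C: 3 H each → 6
  1 × C: 1 H
  1 × C: no H
  1 × F: no H
  1 × N: 1 H
  Total hydrogens = 22.

22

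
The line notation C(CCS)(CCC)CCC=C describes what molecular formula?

Heavy atoms from the SMILES: 10 C, 1 S.
Implicit hydrogens by atom environment:
  7 × C: 2 H each → 14
  2 × C: 1 H each → 2
  1 × C: 3 H
  1 × S: 1 H
  Total hydrogens = 20.
Molecular formula: C10H20S

C10H20S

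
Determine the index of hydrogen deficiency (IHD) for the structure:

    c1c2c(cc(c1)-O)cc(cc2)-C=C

8

Molecular formula from the SMILES: C12H10O.
DoU = (2C + 2 + N − H − X)/2 = (2·12 + 2 + 0 − 10 − 0)/2 = 16/2 = 8.
(Structurally: 2 ring(s) + 6 π bond(s) = 8.)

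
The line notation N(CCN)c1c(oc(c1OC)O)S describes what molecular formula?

Heavy atoms from the SMILES: 7 C, 2 N, 3 O, 1 S.
Implicit hydrogens by atom environment:
  4 × C (aromatic): no H
  2 × C: 2 H each → 4
  1 × C: 3 H
  1 × N: 2 H
  1 × N: 1 H
  1 × O: 1 H
  1 × O (aromatic): no H
  1 × O: no H
  1 × S: 1 H
  Total hydrogens = 12.
Molecular formula: C7H12N2O3S

C7H12N2O3S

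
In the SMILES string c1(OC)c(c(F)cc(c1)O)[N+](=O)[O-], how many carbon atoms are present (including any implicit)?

7

The symbol for carbon appears 7 times in the SMILES. Lowercase c denotes aromatic carbon and counts toward C.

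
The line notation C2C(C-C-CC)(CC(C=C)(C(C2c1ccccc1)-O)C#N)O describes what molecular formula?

C19H25NO2

Heavy atoms from the SMILES: 19 C, 1 N, 2 O.
Implicit hydrogens by atom environment:
  6 × C: 2 H each → 12
  5 × C (aromatic): 1 H each → 5
  3 × C: 1 H each → 3
  3 × C: no H
  2 × O: 1 H each → 2
  1 × C: 3 H
  1 × C (aromatic): no H
  1 × N: no H
  Total hydrogens = 25.
Molecular formula: C19H25NO2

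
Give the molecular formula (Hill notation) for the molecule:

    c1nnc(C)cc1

Heavy atoms from the SMILES: 5 C, 2 N.
Implicit hydrogens by atom environment:
  3 × C (aromatic): 1 H each → 3
  2 × N (aromatic): no H
  1 × C: 3 H
  1 × C (aromatic): no H
  Total hydrogens = 6.
Molecular formula: C5H6N2

C5H6N2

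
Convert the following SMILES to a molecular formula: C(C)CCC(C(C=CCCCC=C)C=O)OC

C15H26O2

Heavy atoms from the SMILES: 15 C, 2 O.
Implicit hydrogens by atom environment:
  7 × C: 2 H each → 14
  6 × C: 1 H each → 6
  2 × C: 3 H each → 6
  2 × O: no H
  Total hydrogens = 26.
Molecular formula: C15H26O2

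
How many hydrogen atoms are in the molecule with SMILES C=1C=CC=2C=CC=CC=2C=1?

8

Hydrogens are implicit in SMILES; fill each atom to its normal valence:
  8 × C (aromatic): 1 H each → 8
  2 × C (aromatic): no H
  Total hydrogens = 8.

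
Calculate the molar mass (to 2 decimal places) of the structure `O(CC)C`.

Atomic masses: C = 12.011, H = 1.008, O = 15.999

60.10

Molecular formula: C3H8O.
M = 3×12.011 + 8×1.008 + 1×15.999 = 60.10 g/mol.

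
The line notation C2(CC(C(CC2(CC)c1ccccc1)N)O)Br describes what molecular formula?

Heavy atoms from the SMILES: 1 Br, 14 C, 1 N, 1 O.
Implicit hydrogens by atom environment:
  5 × C (aromatic): 1 H each → 5
  3 × C: 2 H each → 6
  3 × C: 1 H each → 3
  1 × Br: no H
  1 × C: 3 H
  1 × C: no H
  1 × C (aromatic): no H
  1 × N: 2 H
  1 × O: 1 H
  Total hydrogens = 20.
Molecular formula: C14H20BrNO

C14H20BrNO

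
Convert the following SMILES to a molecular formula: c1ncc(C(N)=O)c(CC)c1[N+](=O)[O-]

C8H9N3O3

Heavy atoms from the SMILES: 8 C, 3 N, 3 O.
Implicit hydrogens by atom environment:
  3 × C (aromatic): no H
  2 × C (aromatic): 1 H each → 2
  2 × O: no H
  1 × C: 3 H
  1 × C: 2 H
  1 × C: no H
  1 × N: 2 H
  1 × N (aromatic): no H
  1 × N (charge +1): no H
  1 × O (charge -1): no H
  Total hydrogens = 9.
Molecular formula: C8H9N3O3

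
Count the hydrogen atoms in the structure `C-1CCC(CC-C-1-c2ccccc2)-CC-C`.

24

Hydrogens are implicit in SMILES; fill each atom to its normal valence:
  7 × C: 2 H each → 14
  5 × C (aromatic): 1 H each → 5
  2 × C: 1 H each → 2
  1 × C: 3 H
  1 × C (aromatic): no H
  Total hydrogens = 24.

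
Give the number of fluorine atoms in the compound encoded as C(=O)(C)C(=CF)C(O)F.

The symbol for fluorine appears 2 times in the SMILES.

2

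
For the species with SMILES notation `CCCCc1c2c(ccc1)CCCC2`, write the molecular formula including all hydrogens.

C14H20

Heavy atoms from the SMILES: 14 C.
Implicit hydrogens by atom environment:
  7 × C: 2 H each → 14
  3 × C (aromatic): 1 H each → 3
  3 × C (aromatic): no H
  1 × C: 3 H
  Total hydrogens = 20.
Molecular formula: C14H20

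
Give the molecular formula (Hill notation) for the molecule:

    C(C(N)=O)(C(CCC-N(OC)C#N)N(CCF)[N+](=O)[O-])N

C10H19FN6O4

Heavy atoms from the SMILES: 10 C, 1 F, 6 N, 4 O.
Implicit hydrogens by atom environment:
  5 × C: 2 H each → 10
  3 × N: no H
  3 × O: no H
  2 × C: 1 H each → 2
  2 × C: no H
  2 × N: 2 H each → 4
  1 × C: 3 H
  1 × F: no H
  1 × N (charge +1): no H
  1 × O (charge -1): no H
  Total hydrogens = 19.
Molecular formula: C10H19FN6O4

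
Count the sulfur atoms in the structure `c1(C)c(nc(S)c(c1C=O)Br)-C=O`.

The symbol for sulfur appears 1 time in the SMILES.

1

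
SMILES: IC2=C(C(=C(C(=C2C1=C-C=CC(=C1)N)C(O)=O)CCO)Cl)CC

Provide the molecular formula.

Heavy atoms from the SMILES: 17 C, 1 Cl, 1 I, 1 N, 3 O.
Implicit hydrogens by atom environment:
  8 × C (aromatic): no H
  4 × C (aromatic): 1 H each → 4
  3 × C: 2 H each → 6
  2 × O: 1 H each → 2
  1 × C: 3 H
  1 × C: no H
  1 × Cl: no H
  1 × I: no H
  1 × N: 2 H
  1 × O: no H
  Total hydrogens = 17.
Molecular formula: C17H17ClINO3

C17H17ClINO3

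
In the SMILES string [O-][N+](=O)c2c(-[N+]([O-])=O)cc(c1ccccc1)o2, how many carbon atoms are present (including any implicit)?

10

The symbol for carbon appears 10 times in the SMILES. Lowercase c denotes aromatic carbon and counts toward C.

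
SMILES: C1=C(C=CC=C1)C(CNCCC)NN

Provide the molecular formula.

C11H19N3

Heavy atoms from the SMILES: 11 C, 3 N.
Implicit hydrogens by atom environment:
  5 × C (aromatic): 1 H each → 5
  3 × C: 2 H each → 6
  2 × N: 1 H each → 2
  1 × C: 3 H
  1 × C: 1 H
  1 × C (aromatic): no H
  1 × N: 2 H
  Total hydrogens = 19.
Molecular formula: C11H19N3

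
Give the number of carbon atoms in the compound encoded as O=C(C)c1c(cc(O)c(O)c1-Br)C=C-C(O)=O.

The symbol for carbon appears 11 times in the SMILES. Lowercase c denotes aromatic carbon and counts toward C.

11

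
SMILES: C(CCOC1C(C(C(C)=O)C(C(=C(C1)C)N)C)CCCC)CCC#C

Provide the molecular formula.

Heavy atoms from the SMILES: 22 C, 1 N, 2 O.
Implicit hydrogens by atom environment:
  9 × C: 2 H each → 18
  5 × C: 1 H each → 5
  4 × C: 3 H each → 12
  4 × C: no H
  2 × O: no H
  1 × N: 2 H
  Total hydrogens = 37.
Molecular formula: C22H37NO2

C22H37NO2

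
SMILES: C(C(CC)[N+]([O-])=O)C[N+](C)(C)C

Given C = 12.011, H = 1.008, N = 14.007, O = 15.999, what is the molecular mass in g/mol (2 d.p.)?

Molecular formula: C8H19N2O2+.
M = 8×12.011 + 19×1.008 + 2×14.007 + 2×15.999 = 175.25 g/mol.

175.25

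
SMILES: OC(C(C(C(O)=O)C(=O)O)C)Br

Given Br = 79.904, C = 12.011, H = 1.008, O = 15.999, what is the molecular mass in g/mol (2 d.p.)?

241.04

Molecular formula: C6H9BrO5.
M = 1×79.904 + 6×12.011 + 9×1.008 + 5×15.999 = 241.04 g/mol.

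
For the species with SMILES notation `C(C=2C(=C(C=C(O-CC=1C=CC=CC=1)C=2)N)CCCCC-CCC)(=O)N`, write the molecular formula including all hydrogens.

C22H30N2O2

Heavy atoms from the SMILES: 22 C, 2 N, 2 O.
Implicit hydrogens by atom environment:
  8 × C: 2 H each → 16
  7 × C (aromatic): 1 H each → 7
  5 × C (aromatic): no H
  2 × N: 2 H each → 4
  2 × O: no H
  1 × C: 3 H
  1 × C: no H
  Total hydrogens = 30.
Molecular formula: C22H30N2O2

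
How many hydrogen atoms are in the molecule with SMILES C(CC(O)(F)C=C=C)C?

Hydrogens are implicit in SMILES; fill each atom to its normal valence:
  3 × C: 2 H each → 6
  2 × C: no H
  1 × C: 3 H
  1 × C: 1 H
  1 × F: no H
  1 × O: 1 H
  Total hydrogens = 11.

11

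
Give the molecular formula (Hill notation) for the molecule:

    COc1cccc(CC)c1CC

C11H16O

Heavy atoms from the SMILES: 11 C, 1 O.
Implicit hydrogens by atom environment:
  3 × C: 3 H each → 9
  3 × C (aromatic): 1 H each → 3
  3 × C (aromatic): no H
  2 × C: 2 H each → 4
  1 × O: no H
  Total hydrogens = 16.
Molecular formula: C11H16O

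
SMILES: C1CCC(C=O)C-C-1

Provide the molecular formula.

C7H12O

Heavy atoms from the SMILES: 7 C, 1 O.
Implicit hydrogens by atom environment:
  5 × C: 2 H each → 10
  2 × C: 1 H each → 2
  1 × O: no H
  Total hydrogens = 12.
Molecular formula: C7H12O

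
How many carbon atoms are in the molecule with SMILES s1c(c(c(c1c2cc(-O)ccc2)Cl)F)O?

The symbol for carbon appears 10 times in the SMILES. Lowercase c denotes aromatic carbon and counts toward C.

10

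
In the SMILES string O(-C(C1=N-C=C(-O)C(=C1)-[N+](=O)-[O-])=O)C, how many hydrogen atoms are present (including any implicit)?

6

Hydrogens are implicit in SMILES; fill each atom to its normal valence:
  3 × C (aromatic): no H
  3 × O: no H
  2 × C (aromatic): 1 H each → 2
  1 × C: 3 H
  1 × C: no H
  1 × N (aromatic): no H
  1 × N (charge +1): no H
  1 × O: 1 H
  1 × O (charge -1): no H
  Total hydrogens = 6.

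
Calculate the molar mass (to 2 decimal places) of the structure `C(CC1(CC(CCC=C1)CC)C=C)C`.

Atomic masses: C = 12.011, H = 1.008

192.35

Molecular formula: C14H24.
M = 14×12.011 + 24×1.008 = 192.35 g/mol.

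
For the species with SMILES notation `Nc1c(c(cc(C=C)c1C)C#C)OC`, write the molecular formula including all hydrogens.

C12H13NO

Heavy atoms from the SMILES: 12 C, 1 N, 1 O.
Implicit hydrogens by atom environment:
  5 × C (aromatic): no H
  2 × C: 3 H each → 6
  2 × C: 1 H each → 2
  1 × C: 2 H
  1 × C (aromatic): 1 H
  1 × C: no H
  1 × N: 2 H
  1 × O: no H
  Total hydrogens = 13.
Molecular formula: C12H13NO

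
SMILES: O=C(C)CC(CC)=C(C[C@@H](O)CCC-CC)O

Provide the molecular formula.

Heavy atoms from the SMILES: 14 C, 3 O.
Implicit hydrogens by atom environment:
  7 × C: 2 H each → 14
  3 × C: 3 H each → 9
  3 × C: no H
  2 × O: 1 H each → 2
  1 × C: 1 H
  1 × O: no H
  Total hydrogens = 26.
Molecular formula: C14H26O3

C14H26O3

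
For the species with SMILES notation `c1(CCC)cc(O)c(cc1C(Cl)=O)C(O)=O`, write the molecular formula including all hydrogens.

C11H11ClO4

Heavy atoms from the SMILES: 11 C, 1 Cl, 4 O.
Implicit hydrogens by atom environment:
  4 × C (aromatic): no H
  2 × C: 2 H each → 4
  2 × C (aromatic): 1 H each → 2
  2 × C: no H
  2 × O: 1 H each → 2
  2 × O: no H
  1 × C: 3 H
  1 × Cl: no H
  Total hydrogens = 11.
Molecular formula: C11H11ClO4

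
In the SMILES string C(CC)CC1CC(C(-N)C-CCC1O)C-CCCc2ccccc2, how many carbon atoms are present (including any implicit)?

22

The symbol for carbon appears 22 times in the SMILES. Lowercase c denotes aromatic carbon and counts toward C.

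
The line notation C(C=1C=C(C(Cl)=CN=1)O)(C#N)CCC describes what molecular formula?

C10H11ClN2O

Heavy atoms from the SMILES: 10 C, 1 Cl, 2 N, 1 O.
Implicit hydrogens by atom environment:
  3 × C (aromatic): no H
  2 × C: 2 H each → 4
  2 × C (aromatic): 1 H each → 2
  1 × C: 3 H
  1 × C: 1 H
  1 × C: no H
  1 × Cl: no H
  1 × N (aromatic): no H
  1 × N: no H
  1 × O: 1 H
  Total hydrogens = 11.
Molecular formula: C10H11ClN2O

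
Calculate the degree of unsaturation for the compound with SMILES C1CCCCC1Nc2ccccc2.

5

Molecular formula from the SMILES: C12H17N.
DoU = (2C + 2 + N − H − X)/2 = (2·12 + 2 + 1 − 17 − 0)/2 = 10/2 = 5.
(Structurally: 2 ring(s) + 3 π bond(s) = 5.)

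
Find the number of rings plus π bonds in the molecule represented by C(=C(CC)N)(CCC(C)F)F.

Molecular formula from the SMILES: C8H15F2N.
DoU = (2C + 2 + N − H − X)/2 = (2·8 + 2 + 1 − 15 − 2)/2 = 2/2 = 1.
(Structurally: 0 ring(s) + 1 π bond(s) = 1.)

1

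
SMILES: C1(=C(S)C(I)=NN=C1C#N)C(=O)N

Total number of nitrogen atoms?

4

The symbol for nitrogen appears 4 times in the SMILES.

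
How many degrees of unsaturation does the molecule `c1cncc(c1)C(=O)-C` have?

Molecular formula from the SMILES: C7H7NO.
DoU = (2C + 2 + N − H − X)/2 = (2·7 + 2 + 1 − 7 − 0)/2 = 10/2 = 5.
(Structurally: 1 ring(s) + 4 π bond(s) = 5.)

5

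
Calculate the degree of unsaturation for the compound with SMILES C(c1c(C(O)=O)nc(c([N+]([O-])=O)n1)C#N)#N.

Molecular formula from the SMILES: C7HN5O4.
DoU = (2C + 2 + N − H − X)/2 = (2·7 + 2 + 5 − 1 − 0)/2 = 20/2 = 10.
(Structurally: 1 ring(s) + 9 π bond(s) = 10.)

10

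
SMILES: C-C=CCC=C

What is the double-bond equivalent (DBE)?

2

Molecular formula from the SMILES: C6H10.
DoU = (2C + 2 + N − H − X)/2 = (2·6 + 2 + 0 − 10 − 0)/2 = 4/2 = 2.
(Structurally: 0 ring(s) + 2 π bond(s) = 2.)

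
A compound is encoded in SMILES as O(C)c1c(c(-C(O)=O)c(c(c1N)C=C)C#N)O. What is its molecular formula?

C11H10N2O4

Heavy atoms from the SMILES: 11 C, 2 N, 4 O.
Implicit hydrogens by atom environment:
  6 × C (aromatic): no H
  2 × C: no H
  2 × O: 1 H each → 2
  2 × O: no H
  1 × C: 3 H
  1 × C: 2 H
  1 × C: 1 H
  1 × N: 2 H
  1 × N: no H
  Total hydrogens = 10.
Molecular formula: C11H10N2O4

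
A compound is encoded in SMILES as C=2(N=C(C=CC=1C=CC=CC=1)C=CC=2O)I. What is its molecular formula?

Heavy atoms from the SMILES: 13 C, 1 I, 1 N, 1 O.
Implicit hydrogens by atom environment:
  7 × C (aromatic): 1 H each → 7
  4 × C (aromatic): no H
  2 × C: 1 H each → 2
  1 × I: no H
  1 × N (aromatic): no H
  1 × O: 1 H
  Total hydrogens = 10.
Molecular formula: C13H10INO

C13H10INO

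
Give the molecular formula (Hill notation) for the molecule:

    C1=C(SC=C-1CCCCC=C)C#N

Heavy atoms from the SMILES: 11 C, 1 N, 1 S.
Implicit hydrogens by atom environment:
  5 × C: 2 H each → 10
  2 × C (aromatic): 1 H each → 2
  2 × C (aromatic): no H
  1 × C: 1 H
  1 × C: no H
  1 × N: no H
  1 × S (aromatic): no H
  Total hydrogens = 13.
Molecular formula: C11H13NS

C11H13NS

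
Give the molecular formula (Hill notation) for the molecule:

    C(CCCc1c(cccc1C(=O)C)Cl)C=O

Heavy atoms from the SMILES: 13 C, 1 Cl, 2 O.
Implicit hydrogens by atom environment:
  4 × C: 2 H each → 8
  3 × C (aromatic): 1 H each → 3
  3 × C (aromatic): no H
  2 × O: no H
  1 × C: 3 H
  1 × C: 1 H
  1 × C: no H
  1 × Cl: no H
  Total hydrogens = 15.
Molecular formula: C13H15ClO2

C13H15ClO2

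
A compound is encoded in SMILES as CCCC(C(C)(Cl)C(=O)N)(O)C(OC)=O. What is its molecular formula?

Heavy atoms from the SMILES: 9 C, 1 Cl, 1 N, 4 O.
Implicit hydrogens by atom environment:
  4 × C: no H
  3 × C: 3 H each → 9
  3 × O: no H
  2 × C: 2 H each → 4
  1 × Cl: no H
  1 × N: 2 H
  1 × O: 1 H
  Total hydrogens = 16.
Molecular formula: C9H16ClNO4

C9H16ClNO4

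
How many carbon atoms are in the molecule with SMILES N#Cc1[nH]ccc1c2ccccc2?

The symbol for carbon appears 11 times in the SMILES. Lowercase c denotes aromatic carbon and counts toward C.

11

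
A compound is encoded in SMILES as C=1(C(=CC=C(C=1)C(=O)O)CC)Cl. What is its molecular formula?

Heavy atoms from the SMILES: 9 C, 1 Cl, 2 O.
Implicit hydrogens by atom environment:
  3 × C (aromatic): 1 H each → 3
  3 × C (aromatic): no H
  1 × C: 3 H
  1 × C: 2 H
  1 × C: no H
  1 × Cl: no H
  1 × O: 1 H
  1 × O: no H
  Total hydrogens = 9.
Molecular formula: C9H9ClO2

C9H9ClO2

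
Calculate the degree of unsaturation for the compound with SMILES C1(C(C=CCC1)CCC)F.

Molecular formula from the SMILES: C9H15F.
DoU = (2C + 2 + N − H − X)/2 = (2·9 + 2 + 0 − 15 − 1)/2 = 4/2 = 2.
(Structurally: 1 ring(s) + 1 π bond(s) = 2.)

2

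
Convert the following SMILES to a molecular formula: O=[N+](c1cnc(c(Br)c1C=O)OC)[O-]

C7H5BrN2O4

Heavy atoms from the SMILES: 1 Br, 7 C, 2 N, 4 O.
Implicit hydrogens by atom environment:
  4 × C (aromatic): no H
  3 × O: no H
  1 × Br: no H
  1 × C: 3 H
  1 × C (aromatic): 1 H
  1 × C: 1 H
  1 × N (aromatic): no H
  1 × N (charge +1): no H
  1 × O (charge -1): no H
  Total hydrogens = 5.
Molecular formula: C7H5BrN2O4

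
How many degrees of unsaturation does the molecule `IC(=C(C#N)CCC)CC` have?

3

Molecular formula from the SMILES: C8H12IN.
DoU = (2C + 2 + N − H − X)/2 = (2·8 + 2 + 1 − 12 − 1)/2 = 6/2 = 3.
(Structurally: 0 ring(s) + 3 π bond(s) = 3.)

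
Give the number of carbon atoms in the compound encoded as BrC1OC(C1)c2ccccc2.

9

The symbol for carbon appears 9 times in the SMILES. Lowercase c denotes aromatic carbon and counts toward C.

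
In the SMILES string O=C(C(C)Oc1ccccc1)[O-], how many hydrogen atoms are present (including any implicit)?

9

Hydrogens are implicit in SMILES; fill each atom to its normal valence:
  5 × C (aromatic): 1 H each → 5
  2 × O: no H
  1 × C: 3 H
  1 × C: 1 H
  1 × C: no H
  1 × C (aromatic): no H
  1 × O (charge -1): no H
  Total hydrogens = 9.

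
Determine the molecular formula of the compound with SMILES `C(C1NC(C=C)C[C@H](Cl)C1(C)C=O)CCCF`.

C13H21ClFNO

Heavy atoms from the SMILES: 13 C, 1 Cl, 1 F, 1 N, 1 O.
Implicit hydrogens by atom environment:
  6 × C: 2 H each → 12
  5 × C: 1 H each → 5
  1 × C: 3 H
  1 × C: no H
  1 × Cl: no H
  1 × F: no H
  1 × N: 1 H
  1 × O: no H
  Total hydrogens = 21.
Molecular formula: C13H21ClFNO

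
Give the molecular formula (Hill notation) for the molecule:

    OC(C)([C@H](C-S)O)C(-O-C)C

C7H16O3S

Heavy atoms from the SMILES: 7 C, 3 O, 1 S.
Implicit hydrogens by atom environment:
  3 × C: 3 H each → 9
  2 × C: 1 H each → 2
  2 × O: 1 H each → 2
  1 × C: 2 H
  1 × C: no H
  1 × O: no H
  1 × S: 1 H
  Total hydrogens = 16.
Molecular formula: C7H16O3S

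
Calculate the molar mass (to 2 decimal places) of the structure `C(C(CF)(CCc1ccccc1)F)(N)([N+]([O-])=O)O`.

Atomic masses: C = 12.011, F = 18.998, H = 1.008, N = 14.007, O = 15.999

260.24

Molecular formula: C11H14F2N2O3.
M = 11×12.011 + 2×18.998 + 14×1.008 + 2×14.007 + 3×15.999 = 260.24 g/mol.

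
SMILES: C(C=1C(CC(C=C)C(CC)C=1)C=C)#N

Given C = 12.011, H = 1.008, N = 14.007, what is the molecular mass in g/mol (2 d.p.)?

187.29

Molecular formula: C13H17N.
M = 13×12.011 + 17×1.008 + 1×14.007 = 187.29 g/mol.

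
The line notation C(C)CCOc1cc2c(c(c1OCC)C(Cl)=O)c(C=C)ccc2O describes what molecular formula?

Heavy atoms from the SMILES: 19 C, 1 Cl, 4 O.
Implicit hydrogens by atom environment:
  7 × C (aromatic): no H
  5 × C: 2 H each → 10
  3 × C (aromatic): 1 H each → 3
  3 × O: no H
  2 × C: 3 H each → 6
  1 × C: 1 H
  1 × C: no H
  1 × Cl: no H
  1 × O: 1 H
  Total hydrogens = 21.
Molecular formula: C19H21ClO4

C19H21ClO4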